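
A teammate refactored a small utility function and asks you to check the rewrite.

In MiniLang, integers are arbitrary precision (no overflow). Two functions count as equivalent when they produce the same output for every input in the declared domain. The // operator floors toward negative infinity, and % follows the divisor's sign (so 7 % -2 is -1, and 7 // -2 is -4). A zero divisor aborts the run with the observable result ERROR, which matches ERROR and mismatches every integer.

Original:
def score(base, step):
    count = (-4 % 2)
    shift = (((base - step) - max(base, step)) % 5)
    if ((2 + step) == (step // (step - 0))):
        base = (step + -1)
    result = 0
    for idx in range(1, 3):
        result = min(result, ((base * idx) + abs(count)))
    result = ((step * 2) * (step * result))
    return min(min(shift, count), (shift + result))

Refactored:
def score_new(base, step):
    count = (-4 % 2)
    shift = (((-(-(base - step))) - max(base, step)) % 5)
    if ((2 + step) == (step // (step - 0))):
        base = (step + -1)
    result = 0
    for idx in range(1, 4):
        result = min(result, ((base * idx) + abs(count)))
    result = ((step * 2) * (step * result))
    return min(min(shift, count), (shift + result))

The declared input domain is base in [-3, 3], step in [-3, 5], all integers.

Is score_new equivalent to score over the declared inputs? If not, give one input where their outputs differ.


There is a counterexample at base=-3, step=-3: -105 on one side, -159 on the other.
score: count=0, then shift=3, then ((2 + step) == (step // (step - 0))) is false, then result=0, then (idx=1), then result=-3, then (idx=2), then result=-6, then result=-108, then returns -105
score_new: count=0, then shift=3, then ((2 + step) == (step // (step - 0))) is false, then result=0, then (idx=1), then result=-3, then (idx=2), then result=-6, then (idx=3), then result=-9, then result=-162, then returns -159
verdict: not equivalent; witness: base=-3, step=-3


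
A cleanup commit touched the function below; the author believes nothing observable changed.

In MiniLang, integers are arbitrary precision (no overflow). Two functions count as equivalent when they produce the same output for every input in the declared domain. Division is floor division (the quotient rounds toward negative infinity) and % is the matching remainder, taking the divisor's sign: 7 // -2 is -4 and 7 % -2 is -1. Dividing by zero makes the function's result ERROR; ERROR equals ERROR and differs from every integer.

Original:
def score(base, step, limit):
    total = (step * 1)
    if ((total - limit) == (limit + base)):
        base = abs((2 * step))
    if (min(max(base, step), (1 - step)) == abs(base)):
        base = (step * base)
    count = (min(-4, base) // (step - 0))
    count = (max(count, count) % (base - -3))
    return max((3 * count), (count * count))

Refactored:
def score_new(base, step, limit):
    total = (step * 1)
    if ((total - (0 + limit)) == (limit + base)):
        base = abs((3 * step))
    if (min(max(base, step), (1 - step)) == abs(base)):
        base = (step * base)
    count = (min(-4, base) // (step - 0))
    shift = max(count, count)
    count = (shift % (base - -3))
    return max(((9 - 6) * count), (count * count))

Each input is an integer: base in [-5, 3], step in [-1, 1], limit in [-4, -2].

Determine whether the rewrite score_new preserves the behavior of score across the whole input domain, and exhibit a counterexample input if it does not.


Evaluate both at base=3, step=-1, limit=-2.
score: total=-1, then ((total - limit) == (limit + base)) is true, then base=2, then (min(max(base, step), (1 - step)) == abs(base)) is true, then base=-2, then count=4, then count=0, then returns 0
score_new: total=-1, then ((total - (0 + limit)) == (limit + base)) is true, then base=3, then (min(max(base, step), (1 - step)) == abs(base)) is false, then count=4, then shift=4, then count=4, then returns 16
0 against 16: the behavior changed.
verdict: not equivalent; witness: base=3, step=-1, limit=-2


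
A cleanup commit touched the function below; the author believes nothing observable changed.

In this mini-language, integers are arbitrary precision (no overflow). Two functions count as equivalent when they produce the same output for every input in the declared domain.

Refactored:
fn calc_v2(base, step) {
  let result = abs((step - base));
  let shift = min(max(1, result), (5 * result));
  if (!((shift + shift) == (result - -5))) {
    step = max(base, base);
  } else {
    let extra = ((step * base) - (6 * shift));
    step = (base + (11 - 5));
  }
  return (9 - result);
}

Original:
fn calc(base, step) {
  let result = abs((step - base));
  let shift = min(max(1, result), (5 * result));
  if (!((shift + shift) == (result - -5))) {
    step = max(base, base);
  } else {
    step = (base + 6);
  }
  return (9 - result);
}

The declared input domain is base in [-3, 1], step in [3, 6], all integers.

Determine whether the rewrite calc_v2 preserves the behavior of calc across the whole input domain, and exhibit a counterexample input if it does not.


Behavior is preserved: although local variable names differ; also constant usage differs; also arithmetic usage differs; also statement counts differ, the outputs never diverge.
As a probe, take base=-1, step=3: calc runs result := 4 | shift := 4 | (!((shift + shift) == (result - -5))): true | step := -1 | result 5; calc_v2 runs result := 4 | shift := 4 | (!((shift + shift) == (result - -5))): true | step := -1 | result 5; both end at 5.
An exhaustive pass over the 20 declared inputs shows identical outputs.
verdict: equivalent


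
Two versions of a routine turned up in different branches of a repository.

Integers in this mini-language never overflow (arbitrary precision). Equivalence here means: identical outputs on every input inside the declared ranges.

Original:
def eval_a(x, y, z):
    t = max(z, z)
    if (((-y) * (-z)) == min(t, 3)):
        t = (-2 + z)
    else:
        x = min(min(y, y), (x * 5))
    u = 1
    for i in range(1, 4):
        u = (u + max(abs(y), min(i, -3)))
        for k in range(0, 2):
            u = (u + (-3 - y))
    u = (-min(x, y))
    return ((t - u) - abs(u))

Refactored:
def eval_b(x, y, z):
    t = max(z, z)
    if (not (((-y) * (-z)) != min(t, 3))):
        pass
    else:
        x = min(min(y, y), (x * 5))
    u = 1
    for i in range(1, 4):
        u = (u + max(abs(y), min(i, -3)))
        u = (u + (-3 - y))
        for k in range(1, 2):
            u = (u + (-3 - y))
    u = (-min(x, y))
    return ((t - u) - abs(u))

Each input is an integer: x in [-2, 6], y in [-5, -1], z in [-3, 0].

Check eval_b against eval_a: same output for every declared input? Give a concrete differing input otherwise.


These are not equivalent — on x=-2, y=-5, z=0 the outputs split (-12 vs -10).
eval_a: t=0, then (((-y) * (-z)) == min(t, 3)) is true, then t=-2, then u=1, then (i=1), then u=6, then (k=0), then u=8, then (k=1), then u=10, then (i=2), then u=15, then (k=0), then u=17, then (k=1), then u=19, then (i=3), then u=24, then (k=0), then u=26, then (k=1), then u=28, then u=5, then returns -12
eval_b: t=0, then (not (((-y) * (-z)) != min(t, 3))) is true, then u=1, then (i=1), then u=6, then u=8, then (k=1), then u=10, then (i=2), then u=15, then u=17, then (k=1), then u=19, then (i=3), then u=24, then u=26, then (k=1), then u=28, then u=5, then returns -10
verdict: not equivalent; witness: x=-2, y=-5, z=0


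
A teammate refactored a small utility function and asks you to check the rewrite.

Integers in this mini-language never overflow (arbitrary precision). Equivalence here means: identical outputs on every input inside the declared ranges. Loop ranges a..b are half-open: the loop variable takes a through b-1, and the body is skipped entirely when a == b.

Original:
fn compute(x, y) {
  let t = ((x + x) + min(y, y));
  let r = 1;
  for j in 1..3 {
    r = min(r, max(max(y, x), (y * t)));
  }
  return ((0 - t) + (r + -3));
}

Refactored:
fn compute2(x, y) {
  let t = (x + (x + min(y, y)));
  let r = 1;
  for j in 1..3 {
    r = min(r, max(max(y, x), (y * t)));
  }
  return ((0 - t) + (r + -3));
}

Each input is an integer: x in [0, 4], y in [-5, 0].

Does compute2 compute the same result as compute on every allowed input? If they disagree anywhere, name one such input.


The two versions differ — the changes include same computation, different form.
Spot check at x=0, y=-1 — compute: t=-1, then r=1, then (j=1), then r=1, then (j=2), then r=1, then returns -1. compute2: t=-1, then r=1, then (j=1), then r=1, then (j=2), then r=1, then returns -1. Both give -1.
An exhaustive pass over the 30 declared inputs shows identical outputs.
verdict: equivalent


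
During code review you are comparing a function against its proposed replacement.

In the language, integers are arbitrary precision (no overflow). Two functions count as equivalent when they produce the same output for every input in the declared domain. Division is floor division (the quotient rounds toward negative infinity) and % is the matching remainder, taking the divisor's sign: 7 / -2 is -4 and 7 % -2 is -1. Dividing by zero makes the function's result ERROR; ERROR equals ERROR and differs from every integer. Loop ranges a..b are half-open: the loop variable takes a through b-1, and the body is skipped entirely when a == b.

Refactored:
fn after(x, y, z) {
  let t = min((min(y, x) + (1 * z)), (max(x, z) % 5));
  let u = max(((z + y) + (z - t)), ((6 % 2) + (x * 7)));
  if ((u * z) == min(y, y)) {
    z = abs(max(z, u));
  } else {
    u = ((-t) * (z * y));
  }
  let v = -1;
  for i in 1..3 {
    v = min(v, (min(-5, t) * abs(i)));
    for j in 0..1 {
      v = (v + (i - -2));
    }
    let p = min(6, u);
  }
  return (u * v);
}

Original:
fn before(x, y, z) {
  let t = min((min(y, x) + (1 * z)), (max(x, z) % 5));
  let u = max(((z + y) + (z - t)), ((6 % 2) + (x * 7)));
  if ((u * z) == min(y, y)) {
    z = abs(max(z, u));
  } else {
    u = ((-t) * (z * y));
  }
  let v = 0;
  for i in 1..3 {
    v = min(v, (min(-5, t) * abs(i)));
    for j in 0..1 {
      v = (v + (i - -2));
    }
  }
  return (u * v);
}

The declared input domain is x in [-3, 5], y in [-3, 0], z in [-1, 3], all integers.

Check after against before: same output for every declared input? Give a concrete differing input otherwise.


The suspicious edit (`0` became `-1`) never changes the result for any input inside the declared domain; all 180 inputs agree.
verdict: equivalent


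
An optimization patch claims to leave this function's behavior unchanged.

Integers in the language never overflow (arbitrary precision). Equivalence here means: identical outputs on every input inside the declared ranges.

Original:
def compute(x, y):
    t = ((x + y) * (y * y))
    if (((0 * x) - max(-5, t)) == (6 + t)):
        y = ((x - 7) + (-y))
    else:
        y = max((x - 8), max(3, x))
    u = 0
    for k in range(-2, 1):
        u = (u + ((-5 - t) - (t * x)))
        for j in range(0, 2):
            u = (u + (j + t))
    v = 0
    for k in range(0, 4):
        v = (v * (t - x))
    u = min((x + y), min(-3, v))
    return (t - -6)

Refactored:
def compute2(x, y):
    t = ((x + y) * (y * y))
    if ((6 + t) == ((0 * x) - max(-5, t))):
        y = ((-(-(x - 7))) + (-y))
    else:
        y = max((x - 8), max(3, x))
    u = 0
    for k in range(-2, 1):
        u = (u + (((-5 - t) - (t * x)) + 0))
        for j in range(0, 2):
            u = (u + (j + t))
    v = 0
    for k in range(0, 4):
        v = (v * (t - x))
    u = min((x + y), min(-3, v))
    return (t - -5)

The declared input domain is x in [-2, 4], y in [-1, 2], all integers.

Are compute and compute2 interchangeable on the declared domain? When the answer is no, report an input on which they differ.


Try x=-2, y=-1.
compute: t := -3 | (((0 * x) - max(-5, t)) == (6 + t)): true | y := -8 | u := 0 | iter k=-2: | u := -8 | iter j=0: | u := -11 | iter j=1: | u := -13 | iter k=-1: | u := -21 | iter j=0: | u := -24 | iter j=1: | u := -26 | iter k=0: | u := -34 | iter j=0: | u := -37 | iter j=1: | u := -39 | v := 0 | iter k=0: | v := 0 | iter k=1: | v := 0 | iter k=2: | v := 0 | iter k=3: | v := 0 | u := -10 | result 3
compute2: t := -3 | ((6 + t) == ((0 * x) - max(-5, t))): true | y := -8 | u := 0 | iter k=-2: | u := -8 | iter j=0: | u := -11 | iter j=1: | u := -13 | iter k=-1: | u := -21 | iter j=0: | u := -24 | iter j=1: | u := -26 | iter k=0: | u := -34 | iter j=0: | u := -37 | iter j=1: | u := -39 | v := 0 | iter k=0: | v := 0 | iter k=1: | v := 0 | iter k=2: | v := 0 | iter k=3: | v := 0 | u := -10 | result 2
3 != 2, so the rewrite changes behavior.
verdict: not equivalent; witness: x=-2, y=-1


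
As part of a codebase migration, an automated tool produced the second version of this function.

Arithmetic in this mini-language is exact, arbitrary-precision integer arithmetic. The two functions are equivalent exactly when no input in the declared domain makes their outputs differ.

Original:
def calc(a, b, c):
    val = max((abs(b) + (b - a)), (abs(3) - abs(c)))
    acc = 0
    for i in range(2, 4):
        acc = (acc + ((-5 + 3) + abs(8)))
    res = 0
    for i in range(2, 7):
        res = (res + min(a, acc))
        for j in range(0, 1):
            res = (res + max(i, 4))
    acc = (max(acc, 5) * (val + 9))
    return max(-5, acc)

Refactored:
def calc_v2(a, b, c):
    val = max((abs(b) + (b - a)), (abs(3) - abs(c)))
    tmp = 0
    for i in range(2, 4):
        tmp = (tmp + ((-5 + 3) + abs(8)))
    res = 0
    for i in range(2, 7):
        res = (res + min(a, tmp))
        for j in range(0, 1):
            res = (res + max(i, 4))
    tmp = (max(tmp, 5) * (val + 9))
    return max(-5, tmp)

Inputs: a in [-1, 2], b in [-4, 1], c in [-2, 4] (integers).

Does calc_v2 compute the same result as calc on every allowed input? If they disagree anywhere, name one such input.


The two are interchangeable: local variable names differ, and every declared input agrees.
Tracing a=-1, b=1, c=-1: calc: val=3, then acc=0, then (i=2), then acc=6, then (i=3), then acc=12, then res=0, then (i=2), then res=-1, then (j=0), then res=3, then (i=3), then res=2, then (j=0), then res=6, then (i=4), then res=5, then (j=0), then res=9, then (i=5), then res=8, then (j=0), then res=13, then (i=6), then res=12, then (j=0), then res=18, then acc=144, then returns 144 | calc_v2: val=3, then tmp=0, then (i=2), then tmp=6, then (i=3), then tmp=12, then res=0, then (i=2), then res=-1, then (j=0), then res=3, then (i=3), then res=2, then (j=0), then res=6, then (i=4), then res=5, then (j=0), then res=9, then (i=5), then res=8, then (j=0), then res=13, then (i=6), then res=12, then (j=0), then res=18, then tmp=144, then returns 144 — matching result 144.
Every one of the 168 inputs gives matching results.
verdict: equivalent


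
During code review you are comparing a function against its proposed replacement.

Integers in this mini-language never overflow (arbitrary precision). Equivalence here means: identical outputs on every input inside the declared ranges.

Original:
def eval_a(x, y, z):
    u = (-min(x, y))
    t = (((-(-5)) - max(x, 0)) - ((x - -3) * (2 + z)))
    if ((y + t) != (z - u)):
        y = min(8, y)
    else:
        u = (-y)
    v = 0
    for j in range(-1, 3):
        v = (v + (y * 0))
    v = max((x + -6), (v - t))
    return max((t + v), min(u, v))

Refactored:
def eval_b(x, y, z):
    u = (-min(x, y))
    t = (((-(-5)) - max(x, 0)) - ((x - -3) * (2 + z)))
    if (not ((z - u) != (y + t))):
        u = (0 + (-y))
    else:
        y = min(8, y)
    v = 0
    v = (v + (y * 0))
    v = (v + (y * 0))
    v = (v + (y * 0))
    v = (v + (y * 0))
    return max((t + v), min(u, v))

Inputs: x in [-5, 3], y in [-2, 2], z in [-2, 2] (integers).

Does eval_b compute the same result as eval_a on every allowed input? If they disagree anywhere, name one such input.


The rewrite breaks on x=-5, y=-2, z=-2, where the results are 0 and 5.
eval_a: u=5, then t=5, then ((y + t) != (z - u)) is true, then y=-2, then v=0, then (j=-1), then v=0, then (j=0), then v=0, then (j=1), then v=0, then (j=2), then v=0, then v=-5, then returns 0
eval_b: u=5, then t=5, then (not ((z - u) != (y + t))) is false, then y=-2, then v=0, then v=0, then v=0, then v=0, then v=0, then returns 5
verdict: not equivalent; witness: x=-5, y=-2, z=-2


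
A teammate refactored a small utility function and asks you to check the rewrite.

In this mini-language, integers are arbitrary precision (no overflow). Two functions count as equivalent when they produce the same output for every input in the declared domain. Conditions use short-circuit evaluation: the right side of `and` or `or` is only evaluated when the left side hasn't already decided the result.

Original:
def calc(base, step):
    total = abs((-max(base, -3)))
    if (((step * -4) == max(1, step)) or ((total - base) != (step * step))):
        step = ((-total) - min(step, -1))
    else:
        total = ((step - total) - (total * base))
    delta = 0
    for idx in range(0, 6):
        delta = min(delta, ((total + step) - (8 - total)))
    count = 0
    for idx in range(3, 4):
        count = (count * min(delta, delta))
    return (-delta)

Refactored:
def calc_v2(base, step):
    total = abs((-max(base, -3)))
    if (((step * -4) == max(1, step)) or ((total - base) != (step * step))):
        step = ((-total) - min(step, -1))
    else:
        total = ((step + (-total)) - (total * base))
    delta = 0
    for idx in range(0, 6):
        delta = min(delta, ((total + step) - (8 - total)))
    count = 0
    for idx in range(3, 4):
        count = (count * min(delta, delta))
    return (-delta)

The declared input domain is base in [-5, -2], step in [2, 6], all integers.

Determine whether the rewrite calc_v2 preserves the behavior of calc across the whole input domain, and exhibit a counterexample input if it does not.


Comparing the listings, the differences include: arithmetic usage differs.
Spot check at base=-4, step=5 — calc: total := 3 | (((step * -4) == max(1, step)) or ((total - base) != (step * step))): true | step := -2 | delta := 0 | iter idx=0: | delta := -4 | iter idx=1: | delta := -4 | iter idx=2: | delta := -4 | iter idx=3: | delta := -4 | iter idx=4: | delta := -4 | iter idx=5: | delta := -4 | count := 0 | iter idx=3: | count := 0 | result 4. calc_v2: total := 3 | (((step * -4) == max(1, step)) or ((total - base) != (step * step))): true | step := -2 | delta := 0 | iter idx=0: | delta := -4 | iter idx=1: | delta := -4 | iter idx=2: | delta := -4 | iter idx=3: | delta := -4 | iter idx=4: | delta := -4 | iter idx=5: | delta := -4 | count := 0 | iter idx=3: | count := 0 | result 4. Both give 4.
Every one of the 20 inputs gives matching results.
verdict: equivalent


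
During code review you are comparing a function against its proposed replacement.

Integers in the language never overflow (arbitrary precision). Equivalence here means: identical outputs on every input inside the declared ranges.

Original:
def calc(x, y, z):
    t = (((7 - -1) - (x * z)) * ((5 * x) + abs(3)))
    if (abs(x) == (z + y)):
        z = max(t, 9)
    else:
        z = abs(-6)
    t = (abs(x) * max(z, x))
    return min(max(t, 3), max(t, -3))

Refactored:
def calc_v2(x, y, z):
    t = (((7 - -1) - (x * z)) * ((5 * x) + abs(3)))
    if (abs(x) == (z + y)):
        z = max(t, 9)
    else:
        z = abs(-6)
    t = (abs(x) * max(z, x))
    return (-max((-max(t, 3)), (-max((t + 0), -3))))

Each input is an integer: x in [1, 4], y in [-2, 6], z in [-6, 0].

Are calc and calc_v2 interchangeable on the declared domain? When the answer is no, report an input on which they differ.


Comparing the listings, the differences include: min/max/abs usage differs, constant usage differs, arithmetic usage differs.
As a probe, take x=3, y=1, z=-3: calc runs t = 306; (abs(x) == (z + y)) -> false; z = 6; t = 18; return 18; calc_v2 runs t = 306; (abs(x) == (z + y)) -> false; z = 6; t = 18; return 18; both end at 18.
Every one of the 252 inputs gives matching results.
verdict: equivalent


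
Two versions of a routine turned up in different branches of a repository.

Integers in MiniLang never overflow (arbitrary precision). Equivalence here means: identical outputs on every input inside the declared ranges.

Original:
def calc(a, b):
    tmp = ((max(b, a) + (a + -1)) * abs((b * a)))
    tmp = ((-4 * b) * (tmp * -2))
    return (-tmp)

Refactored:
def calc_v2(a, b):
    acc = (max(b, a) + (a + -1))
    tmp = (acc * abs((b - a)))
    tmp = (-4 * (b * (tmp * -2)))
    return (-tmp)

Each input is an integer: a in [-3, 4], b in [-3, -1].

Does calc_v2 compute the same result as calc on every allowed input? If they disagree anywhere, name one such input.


There is a counterexample at a=-3, b=-3: -1512 on one side, 0 on the other.
calc: tmp becomes -63; next tmp becomes 1512; next final value -1512
calc_v2: acc becomes -7; next tmp becomes 0; next tmp becomes 0; next final value 0
verdict: not equivalent; witness: a=-3, b=-3


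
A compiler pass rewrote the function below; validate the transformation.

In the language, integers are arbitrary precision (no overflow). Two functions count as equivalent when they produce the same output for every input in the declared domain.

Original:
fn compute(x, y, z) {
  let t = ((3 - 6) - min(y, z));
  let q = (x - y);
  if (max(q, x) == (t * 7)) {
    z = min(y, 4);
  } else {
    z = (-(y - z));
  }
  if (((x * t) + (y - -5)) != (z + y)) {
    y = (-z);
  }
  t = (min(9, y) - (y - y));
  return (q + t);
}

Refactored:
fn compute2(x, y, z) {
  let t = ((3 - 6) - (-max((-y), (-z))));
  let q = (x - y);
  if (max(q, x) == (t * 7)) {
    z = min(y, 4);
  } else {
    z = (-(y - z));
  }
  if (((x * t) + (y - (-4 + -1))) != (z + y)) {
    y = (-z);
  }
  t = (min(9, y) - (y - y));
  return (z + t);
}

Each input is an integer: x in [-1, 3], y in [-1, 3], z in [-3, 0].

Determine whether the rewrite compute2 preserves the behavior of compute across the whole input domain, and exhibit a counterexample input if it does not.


Input x=-1, y=-1, z=-3: 1 from compute versus 0 from compute2.
verdict: not equivalent; witness: x=-1, y=-1, z=-3


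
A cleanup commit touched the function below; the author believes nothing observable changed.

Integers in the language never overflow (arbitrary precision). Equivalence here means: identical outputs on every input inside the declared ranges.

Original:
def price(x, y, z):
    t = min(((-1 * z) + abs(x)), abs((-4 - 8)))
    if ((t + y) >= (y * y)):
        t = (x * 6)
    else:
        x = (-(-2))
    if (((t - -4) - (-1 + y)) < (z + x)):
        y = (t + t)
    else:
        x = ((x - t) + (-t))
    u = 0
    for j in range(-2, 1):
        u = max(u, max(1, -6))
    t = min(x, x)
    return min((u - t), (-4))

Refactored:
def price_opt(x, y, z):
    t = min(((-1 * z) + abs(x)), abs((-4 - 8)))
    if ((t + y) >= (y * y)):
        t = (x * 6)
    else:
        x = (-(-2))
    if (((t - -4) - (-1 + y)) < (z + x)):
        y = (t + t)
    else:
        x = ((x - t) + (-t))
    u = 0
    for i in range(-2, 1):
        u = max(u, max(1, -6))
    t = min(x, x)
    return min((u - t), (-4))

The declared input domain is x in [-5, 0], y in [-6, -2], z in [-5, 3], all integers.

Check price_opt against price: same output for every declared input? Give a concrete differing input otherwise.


Changes here: local variable names differ; the full 270-point sweep finds no disagreement.
verdict: equivalent


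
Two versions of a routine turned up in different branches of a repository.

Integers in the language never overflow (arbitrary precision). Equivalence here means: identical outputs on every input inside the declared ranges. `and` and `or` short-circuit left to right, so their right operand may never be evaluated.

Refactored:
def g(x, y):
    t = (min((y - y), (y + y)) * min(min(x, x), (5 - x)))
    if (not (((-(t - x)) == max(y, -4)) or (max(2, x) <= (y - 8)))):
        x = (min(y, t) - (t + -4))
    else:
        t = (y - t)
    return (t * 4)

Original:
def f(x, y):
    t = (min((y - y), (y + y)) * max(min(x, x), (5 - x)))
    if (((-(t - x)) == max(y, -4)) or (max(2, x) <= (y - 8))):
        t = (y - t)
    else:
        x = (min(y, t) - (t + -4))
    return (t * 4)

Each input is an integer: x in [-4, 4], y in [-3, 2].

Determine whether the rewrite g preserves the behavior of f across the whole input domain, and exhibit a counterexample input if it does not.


There is a counterexample at x=-4, y=-3: -216 on one side, 96 on the other.
f: t := -54 | (((-(t - x)) == max(y, -4)) or (max(2, x) <= (y - 8))): false | x := 4 | result -216
g: t := 24 | (not (((-(t - x)) == max(y, -4)) or (max(2, x) <= (y - 8)))): true | x := -23 | result 96
verdict: not equivalent; witness: x=-4, y=-3


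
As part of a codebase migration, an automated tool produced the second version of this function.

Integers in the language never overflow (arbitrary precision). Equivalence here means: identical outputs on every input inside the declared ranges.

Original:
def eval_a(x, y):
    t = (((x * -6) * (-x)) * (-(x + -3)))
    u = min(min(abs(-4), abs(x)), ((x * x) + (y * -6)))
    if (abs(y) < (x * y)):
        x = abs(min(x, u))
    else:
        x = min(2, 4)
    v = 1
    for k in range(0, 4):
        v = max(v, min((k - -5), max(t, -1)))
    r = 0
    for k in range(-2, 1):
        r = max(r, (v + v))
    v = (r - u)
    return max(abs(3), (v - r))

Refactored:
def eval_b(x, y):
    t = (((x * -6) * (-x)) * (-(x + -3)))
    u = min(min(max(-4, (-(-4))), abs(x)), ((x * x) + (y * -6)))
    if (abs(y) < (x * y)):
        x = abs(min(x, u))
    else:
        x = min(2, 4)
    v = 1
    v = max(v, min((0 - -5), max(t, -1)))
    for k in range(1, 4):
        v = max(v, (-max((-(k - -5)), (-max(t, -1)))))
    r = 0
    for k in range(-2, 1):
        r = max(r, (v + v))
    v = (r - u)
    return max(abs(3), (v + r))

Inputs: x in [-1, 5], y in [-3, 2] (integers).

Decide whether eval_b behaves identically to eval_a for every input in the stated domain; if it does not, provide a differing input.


At x=-1, y=-3: eval_a gives 3, eval_b gives 31.
verdict: not equivalent; witness: x=-1, y=-3


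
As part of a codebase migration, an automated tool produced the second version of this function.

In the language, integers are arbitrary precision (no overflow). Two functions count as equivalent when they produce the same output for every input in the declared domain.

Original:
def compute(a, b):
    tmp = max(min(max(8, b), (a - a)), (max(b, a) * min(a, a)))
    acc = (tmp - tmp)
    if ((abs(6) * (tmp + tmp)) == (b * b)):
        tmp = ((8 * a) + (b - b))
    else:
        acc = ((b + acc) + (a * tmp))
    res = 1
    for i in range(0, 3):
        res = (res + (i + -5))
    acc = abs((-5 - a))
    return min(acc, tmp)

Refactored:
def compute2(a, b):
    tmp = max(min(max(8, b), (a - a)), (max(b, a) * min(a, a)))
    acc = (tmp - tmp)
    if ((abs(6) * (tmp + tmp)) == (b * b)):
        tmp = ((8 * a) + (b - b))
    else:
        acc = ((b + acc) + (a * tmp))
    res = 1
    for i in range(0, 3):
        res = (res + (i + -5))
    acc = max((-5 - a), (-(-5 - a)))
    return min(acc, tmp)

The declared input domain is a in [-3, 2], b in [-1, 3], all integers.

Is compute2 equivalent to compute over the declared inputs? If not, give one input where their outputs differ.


The two are interchangeable: arithmetic usage differs; min/max/abs usage differs; constant usage differs, and every declared input agrees.
Tracing a=2, b=3: compute: tmp=6, then acc=0, then ((abs(6) * (tmp + tmp)) == (b * b)) is false, then acc=15, then res=1, then (i=0), then res=-4, then (i=1), then res=-8, then (i=2), then res=-11, then acc=7, then returns 6 | compute2: tmp=6, then acc=0, then ((abs(6) * (tmp + tmp)) == (b * b)) is false, then acc=15, then res=1, then (i=0), then res=-4, then (i=1), then res=-8, then (i=2), then res=-11, then acc=7, then returns 6 — matching result 6.
Checked all 30 inputs in the declared domain: the outputs agree on every one.
verdict: equivalent


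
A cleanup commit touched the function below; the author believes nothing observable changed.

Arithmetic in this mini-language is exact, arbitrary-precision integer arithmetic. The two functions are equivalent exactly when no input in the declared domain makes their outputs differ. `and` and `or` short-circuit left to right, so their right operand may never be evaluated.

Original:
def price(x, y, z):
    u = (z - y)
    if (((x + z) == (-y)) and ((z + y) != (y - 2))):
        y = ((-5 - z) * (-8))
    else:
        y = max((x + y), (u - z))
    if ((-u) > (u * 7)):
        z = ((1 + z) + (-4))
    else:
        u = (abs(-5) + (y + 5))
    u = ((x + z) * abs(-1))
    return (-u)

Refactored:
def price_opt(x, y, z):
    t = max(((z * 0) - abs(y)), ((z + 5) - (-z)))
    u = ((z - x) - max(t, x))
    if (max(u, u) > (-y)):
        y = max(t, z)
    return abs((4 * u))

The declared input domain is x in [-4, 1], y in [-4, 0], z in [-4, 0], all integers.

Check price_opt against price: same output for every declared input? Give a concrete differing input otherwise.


Run the pair on x=-4, y=-4, z=-4.
price: u=0, then (((x + z) == (-y)) and ((z + y) != (y - 2))) is false, then y=4, then ((-u) > (u * 7)) is false, then u=14, then u=-8, then returns 8
price_opt: t=-3, then u=3, then (max(u, u) > (-y)) is false, then returns 12
8 and 12 differ, so these are not the same function on this domain.
verdict: not equivalent; witness: x=-4, y=-4, z=-4


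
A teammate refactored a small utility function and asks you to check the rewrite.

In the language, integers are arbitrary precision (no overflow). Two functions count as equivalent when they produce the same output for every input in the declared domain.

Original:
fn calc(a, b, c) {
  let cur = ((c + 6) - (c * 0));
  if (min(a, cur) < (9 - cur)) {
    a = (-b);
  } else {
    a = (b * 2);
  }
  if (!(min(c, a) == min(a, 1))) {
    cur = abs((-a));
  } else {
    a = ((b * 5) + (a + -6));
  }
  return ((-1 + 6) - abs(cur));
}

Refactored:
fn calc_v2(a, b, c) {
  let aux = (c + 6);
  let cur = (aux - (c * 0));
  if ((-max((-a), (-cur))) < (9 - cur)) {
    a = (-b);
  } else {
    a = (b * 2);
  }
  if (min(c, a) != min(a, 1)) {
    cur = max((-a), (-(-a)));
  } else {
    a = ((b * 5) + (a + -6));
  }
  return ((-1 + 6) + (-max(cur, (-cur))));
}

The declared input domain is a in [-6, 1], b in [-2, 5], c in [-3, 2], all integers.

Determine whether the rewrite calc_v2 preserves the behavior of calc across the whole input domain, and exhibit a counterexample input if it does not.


Behavior is preserved: although comparison usage differs, plus local variable names differ, plus statement counts differ, plus min/max/abs usage differs, plus boolean connective usage differs, plus arithmetic usage differs, the outputs never diverge.
As a probe, take a=-3, b=-2, c=-3: calc runs cur=3, then (min(a, cur) < (9 - cur)) is true, then a=2, then (!(min(c, a) == min(a, 1))) is true, then cur=2, then returns 3; calc_v2 runs aux=3, then cur=3, then ((-max((-a), (-cur))) < (9 - cur)) is true, then a=2, then (min(c, a) != min(a, 1)) is true, then cur=2, then returns 3; both end at 3.
Across all 384 domain points the two functions coincide.
verdict: equivalent


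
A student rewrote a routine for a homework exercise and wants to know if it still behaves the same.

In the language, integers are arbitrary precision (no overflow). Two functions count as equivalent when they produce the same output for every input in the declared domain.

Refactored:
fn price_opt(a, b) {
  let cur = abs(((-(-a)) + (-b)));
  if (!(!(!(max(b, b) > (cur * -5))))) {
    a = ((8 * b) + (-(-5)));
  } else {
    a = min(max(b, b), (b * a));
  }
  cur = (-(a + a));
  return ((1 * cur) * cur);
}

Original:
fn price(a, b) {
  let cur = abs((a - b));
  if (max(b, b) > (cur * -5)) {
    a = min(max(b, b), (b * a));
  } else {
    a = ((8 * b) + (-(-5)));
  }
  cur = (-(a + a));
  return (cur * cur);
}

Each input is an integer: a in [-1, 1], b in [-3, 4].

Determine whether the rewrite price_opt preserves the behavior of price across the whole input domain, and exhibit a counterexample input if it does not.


Reading the diff, among the changes: boolean connective usage differs; also constant usage differs; also arithmetic usage differs.
Tracing a=0, b=-2: price: cur=2, then (max(b, b) > (cur * -5)) is true, then a=-2, then cur=4, then returns 16 | price_opt: cur=2, then (!(!(!(max(b, b) > (cur * -5))))) is false, then a=-2, then cur=4, then returns 16 — matching result 16.
Checked all 24 inputs in the declared domain: the outputs agree on every one.
verdict: equivalent


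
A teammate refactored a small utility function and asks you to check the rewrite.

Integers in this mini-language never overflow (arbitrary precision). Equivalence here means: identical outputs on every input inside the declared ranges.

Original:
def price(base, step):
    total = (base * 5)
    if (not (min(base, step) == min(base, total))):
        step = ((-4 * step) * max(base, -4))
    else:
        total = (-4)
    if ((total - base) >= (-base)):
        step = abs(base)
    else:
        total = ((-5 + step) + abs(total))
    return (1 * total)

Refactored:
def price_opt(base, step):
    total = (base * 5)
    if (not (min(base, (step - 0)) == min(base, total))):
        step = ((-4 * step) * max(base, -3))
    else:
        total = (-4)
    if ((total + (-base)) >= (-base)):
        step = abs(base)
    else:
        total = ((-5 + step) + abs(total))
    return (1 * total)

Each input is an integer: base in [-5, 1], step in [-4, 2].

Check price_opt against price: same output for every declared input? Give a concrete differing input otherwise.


On input base=-5, step=-4, price returns -44 while price_opt returns -28.
verdict: not equivalent; witness: base=-5, step=-4


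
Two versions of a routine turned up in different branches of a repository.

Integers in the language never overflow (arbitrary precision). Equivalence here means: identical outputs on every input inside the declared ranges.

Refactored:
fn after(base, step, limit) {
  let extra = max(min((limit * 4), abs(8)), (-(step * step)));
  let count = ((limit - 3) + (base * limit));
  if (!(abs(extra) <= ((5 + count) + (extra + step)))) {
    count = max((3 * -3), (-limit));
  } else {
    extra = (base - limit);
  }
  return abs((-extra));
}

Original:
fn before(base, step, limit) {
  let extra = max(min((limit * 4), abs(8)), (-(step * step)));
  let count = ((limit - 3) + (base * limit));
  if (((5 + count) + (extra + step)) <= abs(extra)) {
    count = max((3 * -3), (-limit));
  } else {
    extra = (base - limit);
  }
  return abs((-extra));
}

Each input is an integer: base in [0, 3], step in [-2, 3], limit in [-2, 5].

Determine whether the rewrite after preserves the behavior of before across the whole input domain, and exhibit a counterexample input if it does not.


There is a counterexample at base=0, step=0, limit=-2: 0 on one side, 2 on the other.
before: extra = 0; count = -5; (((5 + count) + (extra + step)) <= abs(extra)) -> true; count = 2; return 0
after: extra = 0; count = -5; (!(abs(extra) <= ((5 + count) + (extra + step)))) -> false; extra = 2; return 2
verdict: not equivalent; witness: base=0, step=0, limit=-2


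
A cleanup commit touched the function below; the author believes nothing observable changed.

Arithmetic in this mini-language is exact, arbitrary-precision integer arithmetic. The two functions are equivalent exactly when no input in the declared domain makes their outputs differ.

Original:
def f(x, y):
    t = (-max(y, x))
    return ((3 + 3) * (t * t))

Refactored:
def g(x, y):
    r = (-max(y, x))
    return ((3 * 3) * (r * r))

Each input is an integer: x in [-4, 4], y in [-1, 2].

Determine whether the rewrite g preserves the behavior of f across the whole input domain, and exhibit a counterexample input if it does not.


The rewrite breaks on x=-4, y=-1, where the results are 6 and 9.
f: t := 1 | result 6
g: r := 1 | result 9
verdict: not equivalent; witness: x=-4, y=-1


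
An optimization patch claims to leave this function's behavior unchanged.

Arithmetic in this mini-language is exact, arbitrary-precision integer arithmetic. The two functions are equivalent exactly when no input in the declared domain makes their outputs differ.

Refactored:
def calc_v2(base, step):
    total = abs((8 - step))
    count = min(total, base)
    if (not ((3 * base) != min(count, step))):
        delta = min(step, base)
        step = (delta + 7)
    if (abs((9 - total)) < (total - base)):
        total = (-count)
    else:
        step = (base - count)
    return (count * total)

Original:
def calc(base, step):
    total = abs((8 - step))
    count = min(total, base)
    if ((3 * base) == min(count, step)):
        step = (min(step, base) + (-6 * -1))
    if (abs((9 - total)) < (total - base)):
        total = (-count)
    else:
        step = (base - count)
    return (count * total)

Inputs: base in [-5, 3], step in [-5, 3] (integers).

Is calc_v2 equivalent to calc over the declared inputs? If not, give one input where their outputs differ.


Equivalent. There is a behavioral-looking edit here, yet the outcome never shifts on this domain.
Every one of the 81 inputs gives matching results.
Tracing base=3, step=-1: calc: total = 9; count = 3; ((3 * base) == min(count, step)) -> false; (abs((9 - total)) < (total - base)) -> true; total = -3; return -9 | calc_v2: total = 9; count = 3; (not ((3 * base) != min(count, step))) -> false; (abs((9 - total)) < (total - base)) -> true; total = -3; return -9 — matching result -9.
verdict: equivalent


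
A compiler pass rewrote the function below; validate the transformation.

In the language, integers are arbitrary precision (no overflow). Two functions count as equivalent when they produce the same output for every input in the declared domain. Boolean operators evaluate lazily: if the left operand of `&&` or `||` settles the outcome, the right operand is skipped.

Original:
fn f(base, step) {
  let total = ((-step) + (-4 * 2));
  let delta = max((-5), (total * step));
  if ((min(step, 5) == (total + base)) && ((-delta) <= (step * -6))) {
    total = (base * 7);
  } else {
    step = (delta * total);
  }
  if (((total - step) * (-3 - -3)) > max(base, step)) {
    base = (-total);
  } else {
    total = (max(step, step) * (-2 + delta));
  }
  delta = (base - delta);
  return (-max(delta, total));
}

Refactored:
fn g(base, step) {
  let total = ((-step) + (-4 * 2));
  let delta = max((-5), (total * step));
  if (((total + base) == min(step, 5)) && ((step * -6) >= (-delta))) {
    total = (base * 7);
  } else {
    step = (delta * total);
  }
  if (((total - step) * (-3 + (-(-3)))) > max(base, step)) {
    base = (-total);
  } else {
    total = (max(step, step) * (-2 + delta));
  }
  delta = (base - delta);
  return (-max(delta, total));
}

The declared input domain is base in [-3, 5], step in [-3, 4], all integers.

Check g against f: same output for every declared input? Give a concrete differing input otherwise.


Comparing the listings, the differences include: arithmetic usage differs; also comparison usage differs.
One worked example (base=4, step=4) — f: total becomes -12; next delta becomes -5; next ((min(step, 5) == (total + base)) && ((-delta) <= (step * -6))) evaluates to false; next step becomes 60; next (((total - step) * (-3 - -3)) > max(base, step)) evaluates to false; next total becomes -420; next delta becomes 9; next final value -9; g: total becomes -12; next delta becomes -5; next (((total + base) == min(step, 5)) && ((step * -6) >= (-delta))) evaluates to false; next step becomes 60; next (((total - step) * (-3 + (-(-3)))) > max(base, step)) evaluates to false; next total becomes -420; next delta becomes 9; next final value -9; agreement on -9.
Every one of the 72 inputs gives matching results.
verdict: equivalent


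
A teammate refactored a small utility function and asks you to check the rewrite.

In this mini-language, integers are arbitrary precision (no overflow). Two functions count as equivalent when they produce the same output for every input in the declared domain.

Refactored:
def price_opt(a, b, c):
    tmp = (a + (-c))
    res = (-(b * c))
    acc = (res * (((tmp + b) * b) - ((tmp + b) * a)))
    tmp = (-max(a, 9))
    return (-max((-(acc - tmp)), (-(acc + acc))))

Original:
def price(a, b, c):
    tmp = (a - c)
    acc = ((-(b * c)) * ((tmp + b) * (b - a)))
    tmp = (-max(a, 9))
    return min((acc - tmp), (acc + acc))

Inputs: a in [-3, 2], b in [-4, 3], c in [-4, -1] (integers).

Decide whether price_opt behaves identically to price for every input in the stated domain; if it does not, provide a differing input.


Behavior is preserved: although min/max/abs usage differs; arithmetic usage differs; statement counts differ; local variable names differ, the outputs never diverge.
As a probe, take a=2, b=-4, c=-4: price runs tmp=6, then acc=192, then tmp=-9, then returns 201; price_opt runs tmp=6, then res=-16, then acc=192, then tmp=-9, then returns 201; both end at 201.
Across all 192 domain points the two functions coincide.
verdict: equivalent
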